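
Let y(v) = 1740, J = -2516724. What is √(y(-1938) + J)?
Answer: 2*I*√628746 ≈ 1585.9*I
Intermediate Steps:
√(y(-1938) + J) = √(1740 - 2516724) = √(-2514984) = 2*I*√628746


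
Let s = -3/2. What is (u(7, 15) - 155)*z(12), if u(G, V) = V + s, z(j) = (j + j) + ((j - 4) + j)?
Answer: -6226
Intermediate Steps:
s = -3/2 (s = -3*½ = -3/2 ≈ -1.5000)
z(j) = -4 + 4*j (z(j) = 2*j + ((-4 + j) + j) = 2*j + (-4 + 2*j) = -4 + 4*j)
u(G, V) = -3/2 + V (u(G, V) = V - 3/2 = -3/2 + V)
(u(7, 15) - 155)*z(12) = ((-3/2 + 15) - 155)*(-4 + 4*12) = (27/2 - 155)*(-4 + 48) = -283/2*44 = -6226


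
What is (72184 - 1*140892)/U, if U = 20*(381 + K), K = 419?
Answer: -17177/4000 ≈ -4.2943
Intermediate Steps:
U = 16000 (U = 20*(381 + 419) = 20*800 = 16000)
(72184 - 1*140892)/U = (72184 - 1*140892)/16000 = (72184 - 140892)*(1/16000) = -68708*1/16000 = -17177/4000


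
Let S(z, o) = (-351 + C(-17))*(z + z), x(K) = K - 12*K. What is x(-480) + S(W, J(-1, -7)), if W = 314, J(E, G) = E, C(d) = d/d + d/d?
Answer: -213892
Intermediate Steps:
C(d) = 2 (C(d) = 1 + 1 = 2)
x(K) = -11*K
S(z, o) = -698*z (S(z, o) = (-351 + 2)*(z + z) = -698*z)
x(-480) + S(W, J(-1, -7)) = -11*(-480) - 698*314 = 5280 - 219172 = -213892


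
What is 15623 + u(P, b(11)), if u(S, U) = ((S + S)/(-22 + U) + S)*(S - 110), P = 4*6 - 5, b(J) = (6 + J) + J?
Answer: 39953/3 ≈ 13318.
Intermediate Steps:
b(J) = 6 + 2*J
P = 19 (P = 24 - 5 = 19)
u(S, U) = (-110 + S)*(S + 2*S/(-22 + U)) (u(S, U) = ((2*S)/(-22 + U) + S)*(-110 + S) = (2*S/(-22 + U) + S)*(-110 + S) = (S + 2*S/(-22 + U))*(-110 + S) = (-110 + S)*(S + 2*S/(-22 + U)))
15623 + u(P, b(11)) = 15623 + 19*(2200 - 110*(6 + 2*11) - 20*19 + 19*(6 + 2*11))/(-22 + (6 + 2*11)) = 15623 + 19*(2200 - 110*(6 + 22) - 380 + 19*(6 + 22))/(-22 + (6 + 22)) = 15623 + 19*(2200 - 110*28 - 380 + 19*28)/(-22 + 28) = 15623 + 19*(2200 - 3080 - 380 + 532)/6 = 15623 + 19*(1/6)*(-728) = 15623 - 6916/3 = 39953/3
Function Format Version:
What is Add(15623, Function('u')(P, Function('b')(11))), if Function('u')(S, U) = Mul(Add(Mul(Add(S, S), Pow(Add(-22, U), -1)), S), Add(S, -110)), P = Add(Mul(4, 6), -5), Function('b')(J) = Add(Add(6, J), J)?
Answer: Rational(39953, 3) ≈ 13318.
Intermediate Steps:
Function('b')(J) = Add(6, Mul(2, J))
P = 19 (P = Add(24, -5) = 19)
Function('u')(S, U) = Mul(Add(-110, S), Add(S, Mul(2, S, Pow(Add(-22, U), -1)))) (Function('u')(S, U) = Mul(Add(Mul(Mul(2, S), Pow(Add(-22, U), -1)), S), Add(-110, S)) = Mul(Add(Mul(2, S, Pow(Add(-22, U), -1)), S), Add(-110, S)) = Mul(Add(S, Mul(2, S, Pow(Add(-22, U), -1))), Add(-110, S)) = Mul(Add(-110, S), Add(S, Mul(2, S, Pow(Add(-22, U), -1)))))
Add(15623, Function('u')(P, Function('b')(11))) = Add(15623, Mul(19, Pow(Add(-22, Add(6, Mul(2, 11))), -1), Add(2200, Mul(-110, Add(6, Mul(2, 11))), Mul(-20, 19), Mul(19, Add(6, Mul(2, 11)))))) = Add(15623, Mul(19, Pow(Add(-22, Add(6, 22)), -1), Add(2200, Mul(-110, Add(6, 22)), -380, Mul(19, Add(6, 22))))) = Add(15623, Mul(19, Pow(Add(-22, 28), -1), Add(2200, Mul(-110, 28), -380, Mul(19, 28)))) = Add(15623, Mul(19, Pow(6, -1), Add(2200, -3080, -380, 532))) = Add(15623, Mul(19, Rational(1, 6), -728)) = Add(15623, Rational(-6916, 3)) = Rational(39953, 3)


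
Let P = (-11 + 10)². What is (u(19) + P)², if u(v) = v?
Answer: 400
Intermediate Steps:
P = 1 (P = (-1)² = 1)
(u(19) + P)² = (19 + 1)² = 20² = 400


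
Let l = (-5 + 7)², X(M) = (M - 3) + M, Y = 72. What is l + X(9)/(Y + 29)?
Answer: 419/101 ≈ 4.1485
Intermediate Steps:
X(M) = -3 + 2*M (X(M) = (-3 + M) + M = -3 + 2*M)
l = 4 (l = 2² = 4)
l + X(9)/(Y + 29) = 4 + (-3 + 2*9)/(72 + 29) = 4 + (-3 + 18)/101 = 4 + (1/101)*15 = 4 + 15/101 = 419/101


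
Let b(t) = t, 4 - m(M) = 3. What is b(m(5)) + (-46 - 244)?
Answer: -289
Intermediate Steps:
m(M) = 1 (m(M) = 4 - 1*3 = 4 - 3 = 1)
b(m(5)) + (-46 - 244) = 1 + (-46 - 244) = 1 - 290 = -289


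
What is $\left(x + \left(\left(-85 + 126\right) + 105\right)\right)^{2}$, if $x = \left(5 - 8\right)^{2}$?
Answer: $24025$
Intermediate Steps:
$x = 9$ ($x = \left(-3\right)^{2} = 9$)
$\left(x + \left(\left(-85 + 126\right) + 105\right)\right)^{2} = \left(9 + \left(\left(-85 + 126\right) + 105\right)\right)^{2} = \left(9 + \left(41 + 105\right)\right)^{2} = \left(9 + 146\right)^{2} = 155^{2} = 24025$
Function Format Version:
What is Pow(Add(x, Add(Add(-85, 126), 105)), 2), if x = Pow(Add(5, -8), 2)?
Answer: 24025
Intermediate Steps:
x = 9 (x = Pow(-3, 2) = 9)
Pow(Add(x, Add(Add(-85, 126), 105)), 2) = Pow(Add(9, Add(Add(-85, 126), 105)), 2) = Pow(Add(9, Add(41, 105)), 2) = Pow(Add(9, 146), 2) = Pow(155, 2) = 24025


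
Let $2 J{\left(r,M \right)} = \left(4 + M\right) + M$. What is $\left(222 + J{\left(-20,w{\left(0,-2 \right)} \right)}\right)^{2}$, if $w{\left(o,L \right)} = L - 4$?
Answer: $47524$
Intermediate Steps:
$w{\left(o,L \right)} = -4 + L$
$J{\left(r,M \right)} = 2 + M$ ($J{\left(r,M \right)} = \frac{\left(4 + M\right) + M}{2} = \frac{4 + 2 M}{2} = 2 + M$)
$\left(222 + J{\left(-20,w{\left(0,-2 \right)} \right)}\right)^{2} = \left(222 + \left(2 - 6\right)\right)^{2} = \left(222 - 4\right)^{2} = 218^{2} = 47524$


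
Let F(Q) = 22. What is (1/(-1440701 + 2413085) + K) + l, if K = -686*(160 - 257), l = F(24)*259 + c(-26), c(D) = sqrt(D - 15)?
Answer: 70245020161/972384 + I*sqrt(41) ≈ 72240.0 + 6.4031*I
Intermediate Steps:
c(D) = sqrt(-15 + D)
l = 5698 + I*sqrt(41) (l = 22*259 + sqrt(-15 - 26) = 5698 + sqrt(-41) = 5698 + I*sqrt(41) ≈ 5698.0 + 6.4031*I)
K = 66542 (K = -686*(-97) = 66542)
(1/(-1440701 + 2413085) + K) + l = (1/(-1440701 + 2413085) + 66542) + (5698 + I*sqrt(41)) = (1/972384 + 66542) + (5698 + I*sqrt(41)) = 64704376129/972384 + (5698 + I*sqrt(41)) = 70245020161/972384 + I*sqrt(41)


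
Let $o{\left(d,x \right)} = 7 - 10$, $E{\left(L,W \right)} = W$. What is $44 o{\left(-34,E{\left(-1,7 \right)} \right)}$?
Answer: $-132$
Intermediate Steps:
$o{\left(d,x \right)} = -3$ ($o{\left(d,x \right)} = 7 - 10 = -3$)
$44 o{\left(-34,E{\left(-1,7 \right)} \right)} = 44 \left(-3\right) = -132$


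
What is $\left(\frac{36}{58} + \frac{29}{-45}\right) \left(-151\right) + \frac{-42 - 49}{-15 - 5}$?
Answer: $\frac{8495}{1044} \approx 8.137$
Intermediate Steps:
$\left(\frac{36}{58} + \frac{29}{-45}\right) \left(-151\right) + \frac{-42 - 49}{-15 - 5} = \left(36 \cdot \frac{1}{58} + 29 \left(- \frac{1}{45}\right)\right) \left(-151\right) - \frac{91}{-20} = \left(\frac{18}{29} - \frac{29}{45}\right) \left(-151\right) - - \frac{91}{20} = \left(- \frac{31}{1305}\right) \left(-151\right) + \frac{91}{20} = \frac{4681}{1305} + \frac{91}{20} = \frac{8495}{1044}$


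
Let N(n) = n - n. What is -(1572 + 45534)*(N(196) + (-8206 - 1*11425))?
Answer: 924737886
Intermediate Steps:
N(n) = 0
-(1572 + 45534)*(N(196) + (-8206 - 1*11425)) = -(1572 + 45534)*(0 + (-8206 - 1*11425)) = -47106*(0 + (-8206 - 11425)) = -47106*(0 - 19631) = -47106*(-19631) = -1*(-924737886) = 924737886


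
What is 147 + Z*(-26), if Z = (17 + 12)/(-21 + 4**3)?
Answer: 5567/43 ≈ 129.47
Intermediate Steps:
Z = 29/43 (Z = 29/(-21 + 64) = 29/43 ≈ 0.67442)
147 + Z*(-26) = 147 + (29/43)*(-26) = 147 - 754/43 = 5567/43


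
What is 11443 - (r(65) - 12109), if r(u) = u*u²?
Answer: -251073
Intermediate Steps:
r(u) = u³
11443 - (r(65) - 12109) = 11443 - (65³ - 12109) = 11443 - (274625 - 12109) = 11443 - 1*262516 = 11443 - 262516 = -251073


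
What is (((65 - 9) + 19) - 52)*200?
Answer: 4600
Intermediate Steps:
(((65 - 9) + 19) - 52)*200 = ((56 + 19) - 52)*200 = (75 - 52)*200 = 23*200 = 4600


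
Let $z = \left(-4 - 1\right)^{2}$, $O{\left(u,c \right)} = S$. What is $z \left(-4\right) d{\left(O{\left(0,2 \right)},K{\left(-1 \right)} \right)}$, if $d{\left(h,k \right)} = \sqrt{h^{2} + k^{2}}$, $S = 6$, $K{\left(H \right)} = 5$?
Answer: $- 100 \sqrt{61} \approx -781.03$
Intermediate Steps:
$O{\left(u,c \right)} = 6$
$z = 25$ ($z = \left(-5\right)^{2} = 25$)
$z \left(-4\right) d{\left(O{\left(0,2 \right)},K{\left(-1 \right)} \right)} = 25 \left(-4\right) \sqrt{6^{2} + 5^{2}} = - 100 \sqrt{36 + 25} = - 100 \sqrt{61}$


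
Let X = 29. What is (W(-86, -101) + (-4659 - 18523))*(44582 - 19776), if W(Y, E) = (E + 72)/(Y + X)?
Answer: -32777284070/57 ≈ -5.7504e+8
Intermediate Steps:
W(Y, E) = (72 + E)/(29 + Y) (W(Y, E) = (E + 72)/(Y + 29) = (72 + E)/(29 + Y))
(W(-86, -101) + (-4659 - 18523))*(44582 - 19776) = ((72 - 101)/(29 - 86) + (-4659 - 18523))*(44582 - 19776) = (-29/(-57) - 23182)*24806 = (-1/57*(-29) - 23182)*24806 = (29/57 - 23182)*24806 = -1321345/57*24806 = -32777284070/57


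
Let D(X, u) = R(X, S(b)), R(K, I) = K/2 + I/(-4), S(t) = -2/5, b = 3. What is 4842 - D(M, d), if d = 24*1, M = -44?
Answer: 48639/10 ≈ 4863.9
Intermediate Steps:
S(t) = -⅖ (S(t) = -2*⅕ = -⅖)
d = 24
R(K, I) = K/2 - I/4 (R(K, I) = K*(½) + I*(-¼) = K/2 - I/4)
D(X, u) = ⅒ + X/2 (D(X, u) = X/2 - ¼*(-⅖) = X/2 + ⅒ = ⅒ + X/2)
4842 - D(M, d) = 4842 - (⅒ + (½)*(-44)) = 4842 - (⅒ - 22) = 4842 - 1*(-219/10) = 4842 + 219/10 = 48639/10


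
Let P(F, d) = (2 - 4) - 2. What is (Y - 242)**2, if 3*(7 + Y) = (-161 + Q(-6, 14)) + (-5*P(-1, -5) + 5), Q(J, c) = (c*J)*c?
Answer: 4239481/9 ≈ 4.7105e+5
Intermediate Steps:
P(F, d) = -4 (P(F, d) = -2 - 2 = -4)
Q(J, c) = J*c**2 (Q(J, c) = (J*c)*c = J*c**2)
Y = -1333/3 (Y = -7 + ((-161 - 6*14**2) + (-5*(-4) + 5))/3 = -7 + ((-161 - 6*196) + (20 + 5))/3 = -7 + ((-161 - 1176) + 25)/3 = -7 + (-1337 + 25)/3 = -7 + (1/3)*(-1312) = -7 - 1312/3 = -1333/3 ≈ -444.33)
(Y - 242)**2 = (-1333/3 - 242)**2 = (-2059/3)**2 = 4239481/9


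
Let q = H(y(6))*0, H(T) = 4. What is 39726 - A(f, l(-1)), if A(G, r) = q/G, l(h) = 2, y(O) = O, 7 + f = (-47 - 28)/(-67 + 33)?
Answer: 39726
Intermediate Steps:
f = -163/34 (f = -7 + (-47 - 28)/(-67 + 33) = -7 - 75/(-34) = -7 - 75*(-1/34) = -7 + 75/34 = -163/34 ≈ -4.7941)
q = 0 (q = 4*0 = 0)
A(G, r) = 0 (A(G, r) = 0/G = 0)
39726 - A(f, l(-1)) = 39726 - 1*0 = 39726 + 0 = 39726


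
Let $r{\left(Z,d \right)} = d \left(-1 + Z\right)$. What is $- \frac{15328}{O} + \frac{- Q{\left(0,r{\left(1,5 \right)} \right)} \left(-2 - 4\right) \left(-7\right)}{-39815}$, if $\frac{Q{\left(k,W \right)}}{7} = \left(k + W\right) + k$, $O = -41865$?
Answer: $\frac{15328}{41865} \approx 0.36613$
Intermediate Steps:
$Q{\left(k,W \right)} = 7 W + 14 k$ ($Q{\left(k,W \right)} = 7 \left(\left(k + W\right) + k\right) = 7 \left(\left(W + k\right) + k\right) = 7 \left(W + 2 k\right) = 7 W + 14 k$)
$- \frac{15328}{O} + \frac{- Q{\left(0,r{\left(1,5 \right)} \right)} \left(-2 - 4\right) \left(-7\right)}{-39815} = - \frac{15328}{-41865} + \frac{- \left(7 \cdot 5 \left(-1 + 1\right) + 14 \cdot 0\right) \left(-2 - 4\right) \left(-7\right)}{-39815} = \left(-15328\right) \left(- \frac{1}{41865}\right) + - \left(7 \cdot 5 \cdot 0 + 0\right) \left(-6\right) \left(-7\right) \left(- \frac{1}{39815}\right) = \frac{15328}{41865} + - \left(7 \cdot 0 + 0\right) \left(-6\right) \left(-7\right) \left(- \frac{1}{39815}\right) = \frac{15328}{41865} + - \left(0 + 0\right) \left(-6\right) \left(-7\right) \left(- \frac{1}{39815}\right) = \frac{15328}{41865} + - 0 \left(-6\right) \left(-7\right) \left(- \frac{1}{39815}\right) = \frac{15328}{41865} + \left(-1\right) 0 \left(-7\right) \left(- \frac{1}{39815}\right) = \frac{15328}{41865} + 0 \left(-7\right) \left(- \frac{1}{39815}\right) = \frac{15328}{41865} + 0 \left(- \frac{1}{39815}\right) = \frac{15328}{41865} + 0 = \frac{15328}{41865}$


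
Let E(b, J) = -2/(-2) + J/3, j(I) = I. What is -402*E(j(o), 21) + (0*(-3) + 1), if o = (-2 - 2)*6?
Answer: -3215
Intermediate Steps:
o = -24 (o = -4*6 = -24)
E(b, J) = 1 + J/3 (E(b, J) = -2*(-½) + J*(⅓) = 1 + J/3)
-402*E(j(o), 21) + (0*(-3) + 1) = -402*(1 + (⅓)*21) + (0*(-3) + 1) = -402*(1 + 7) + (0 + 1) = -402*8 + 1 = -3216 + 1 = -3215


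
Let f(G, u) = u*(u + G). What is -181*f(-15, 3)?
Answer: 6516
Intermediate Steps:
f(G, u) = u*(G + u)
-181*f(-15, 3) = -543*(-15 + 3) = -543*(-12) = -181*(-36) = 6516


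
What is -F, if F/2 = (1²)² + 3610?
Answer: -7222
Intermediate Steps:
F = 7222 (F = 2*((1²)² + 3610) = 2*(1² + 3610) = 2*(1 + 3610) = 2*3611 = 7222)
-F = -1*7222 = -7222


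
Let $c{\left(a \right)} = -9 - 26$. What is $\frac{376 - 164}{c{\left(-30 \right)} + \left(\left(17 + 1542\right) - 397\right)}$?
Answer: $\frac{212}{1127} \approx 0.18811$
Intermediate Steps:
$c{\left(a \right)} = -35$ ($c{\left(a \right)} = -9 - 26 = -35$)
$\frac{376 - 164}{c{\left(-30 \right)} + \left(\left(17 + 1542\right) - 397\right)} = \frac{376 - 164}{-35 + \left(\left(17 + 1542\right) - 397\right)} = \frac{212}{-35 + \left(1559 - 397\right)} = \frac{212}{-35 + 1162} = \frac{212}{1127}$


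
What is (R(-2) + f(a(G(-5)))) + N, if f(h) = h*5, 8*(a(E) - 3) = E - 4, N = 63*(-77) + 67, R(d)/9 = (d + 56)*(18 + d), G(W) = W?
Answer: 24011/8 ≈ 3001.4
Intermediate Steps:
R(d) = 9*(18 + d)*(56 + d) (R(d) = 9*((d + 56)*(18 + d)) = 9*((56 + d)*(18 + d)) = 9*((18 + d)*(56 + d)) = 9*(18 + d)*(56 + d))
N = -4784 (N = -4851 + 67 = -4784)
a(E) = 5/2 + E/8 (a(E) = 3 + (E - 4)/8 = 3 + (-4 + E)/8 = 3 + (-1/2 + E/8) = 5/2 + E/8)
f(h) = 5*h
(R(-2) + f(a(G(-5)))) + N = ((9072 + 9*(-2)**2 + 666*(-2)) + 5*(5/2 + (1/8)*(-5))) - 4784 = ((9072 + 9*4 - 1332) + 5*(5/2 - 5/8)) - 4784 = ((9072 + 36 - 1332) + 5*(15/8)) - 4784 = (7776 + 75/8) - 4784 = 62283/8 - 4784 = 24011/8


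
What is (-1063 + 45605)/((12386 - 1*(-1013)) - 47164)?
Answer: -44542/33765 ≈ -1.3192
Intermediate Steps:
(-1063 + 45605)/((12386 - 1*(-1013)) - 47164) = 44542/((12386 + 1013) - 47164) = 44542/(13399 - 47164) = 44542/(-33765) = 44542*(-1/33765) = -44542/33765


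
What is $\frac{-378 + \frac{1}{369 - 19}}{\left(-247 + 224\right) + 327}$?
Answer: $- \frac{132299}{106400} \approx -1.2434$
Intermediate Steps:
$\frac{-378 + \frac{1}{369 - 19}}{\left(-247 + 224\right) + 327} = \frac{-378 + \frac{1}{350}}{-23 + 327} = \frac{-378 + \frac{1}{350}}{304} = \left(- \frac{132299}{350}\right) \frac{1}{304} = - \frac{132299}{106400}$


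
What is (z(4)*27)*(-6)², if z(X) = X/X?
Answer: 972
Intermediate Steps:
z(X) = 1
(z(4)*27)*(-6)² = (1*27)*(-6)² = 27*36 = 972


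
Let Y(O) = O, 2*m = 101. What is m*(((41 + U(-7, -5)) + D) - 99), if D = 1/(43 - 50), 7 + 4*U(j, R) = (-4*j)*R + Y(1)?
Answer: -133825/28 ≈ -4779.5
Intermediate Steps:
m = 101/2 (m = (½)*101 = 101/2 ≈ 50.500)
U(j, R) = -3/2 - R*j (U(j, R) = -7/4 + ((-4*j)*R + 1)/4 = -7/4 + (-4*R*j + 1)/4 = -7/4 + (1 - 4*R*j)/4 = -7/4 + (¼ - R*j) = -3/2 - R*j)
D = -⅐ (D = 1/(-7) = -⅐ ≈ -0.14286)
m*(((41 + U(-7, -5)) + D) - 99) = 101*(((41 + (-3/2 - 1*(-5)*(-7))) - ⅐) - 99)/2 = 101*(((41 + (-3/2 - 35)) - ⅐) - 99)/2 = 101*(((41 - 73/2) - ⅐) - 99)/2 = 101*((9/2 - ⅐) - 99)/2 = 101*(61/14 - 99)/2 = (101/2)*(-1325/14) = -133825/28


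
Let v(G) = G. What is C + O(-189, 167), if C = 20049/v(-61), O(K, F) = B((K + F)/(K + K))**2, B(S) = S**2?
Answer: -25582319429108/77835380301 ≈ -328.67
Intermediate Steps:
O(K, F) = (F + K)**4/(16*K**4) (O(K, F) = (((K + F)/(K + K))**2)**2 = (((F + K)/((2*K)))**2)**2 = (((F + K)*(1/(2*K)))**2)**2 = (((F + K)/(2*K))**2)**2 = ((F + K)**2/(4*K**2))**2 = (F + K)**4/(16*K**4))
C = -20049/61 (C = 20049/(-61) = 20049*(-1/61) = -20049/61 ≈ -328.67)
C + O(-189, 167) = -20049/61 + (1/16)*(167 - 189)**4/(-189)**4 = -20049/61 + (1/16)*(1/1275989841)*(-22)**4 = -20049/61 + (1/16)*(1/1275989841)*234256 = -20049/61 + 14641/1275989841 = -25582319429108/77835380301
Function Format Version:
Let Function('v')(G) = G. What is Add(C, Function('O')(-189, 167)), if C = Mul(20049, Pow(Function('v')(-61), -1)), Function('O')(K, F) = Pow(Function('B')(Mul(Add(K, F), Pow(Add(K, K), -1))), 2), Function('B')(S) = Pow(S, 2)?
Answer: Rational(-25582319429108, 77835380301) ≈ -328.67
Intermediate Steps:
Function('O')(K, F) = Mul(Rational(1, 16), Pow(K, -4), Pow(Add(F, K), 4)) (Function('O')(K, F) = Pow(Pow(Mul(Add(K, F), Pow(Add(K, K), -1)), 2), 2) = Pow(Pow(Mul(Add(F, K), Pow(Mul(2, K), -1)), 2), 2) = Pow(Pow(Mul(Add(F, K), Mul(Rational(1, 2), Pow(K, -1))), 2), 2) = Pow(Pow(Mul(Rational(1, 2), Pow(K, -1), Add(F, K)), 2), 2) = Pow(Mul(Rational(1, 4), Pow(K, -2), Pow(Add(F, K), 2)), 2) = Mul(Rational(1, 16), Pow(K, -4), Pow(Add(F, K), 4)))
C = Rational(-20049, 61) (C = Mul(20049, Pow(-61, -1)) = Mul(20049, Rational(-1, 61)) = Rational(-20049, 61) ≈ -328.67)
Add(C, Function('O')(-189, 167)) = Add(Rational(-20049, 61), Mul(Rational(1, 16), Pow(-189, -4), Pow(Add(167, -189), 4))) = Add(Rational(-20049, 61), Mul(Rational(1, 16), Rational(1, 1275989841), Pow(-22, 4))) = Add(Rational(-20049, 61), Mul(Rational(1, 16), Rational(1, 1275989841), 234256)) = Add(Rational(-20049, 61), Rational(14641, 1275989841)) = Rational(-25582319429108, 77835380301)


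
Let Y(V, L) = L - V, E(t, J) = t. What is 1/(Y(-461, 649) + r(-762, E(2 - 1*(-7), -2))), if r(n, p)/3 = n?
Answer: -1/1176 ≈ -0.00085034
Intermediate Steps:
r(n, p) = 3*n
1/(Y(-461, 649) + r(-762, E(2 - 1*(-7), -2))) = 1/((649 - 1*(-461)) + 3*(-762)) = 1/((649 + 461) - 2286) = 1/(1110 - 2286) = 1/(-1176) = -1/1176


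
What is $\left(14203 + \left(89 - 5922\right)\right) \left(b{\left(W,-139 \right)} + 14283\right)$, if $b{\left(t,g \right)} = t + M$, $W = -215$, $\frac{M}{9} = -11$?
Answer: $116920530$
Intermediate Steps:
$M = -99$ ($M = 9 \left(-11\right) = -99$)
$b{\left(t,g \right)} = -99 + t$ ($b{\left(t,g \right)} = t - 99 = -99 + t$)
$\left(14203 + \left(89 - 5922\right)\right) \left(b{\left(W,-139 \right)} + 14283\right) = \left(14203 + \left(89 - 5922\right)\right) \left(\left(-99 - 215\right) + 14283\right) = \left(14203 + \left(89 - 5922\right)\right) \left(-314 + 14283\right) = \left(14203 - 5833\right) 13969 = 8370 \cdot 13969 = 116920530$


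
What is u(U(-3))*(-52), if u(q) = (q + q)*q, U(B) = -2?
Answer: -416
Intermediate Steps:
u(q) = 2*q² (u(q) = (2*q)*q = 2*q²)
u(U(-3))*(-52) = (2*(-2)²)*(-52) = (2*4)*(-52) = 8*(-52) = -416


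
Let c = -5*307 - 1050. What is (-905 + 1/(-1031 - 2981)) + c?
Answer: -14001881/4012 ≈ -3490.0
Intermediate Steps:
c = -2585 (c = -1535 - 1050 = -2585)
(-905 + 1/(-1031 - 2981)) + c = (-905 + 1/(-1031 - 2981)) - 2585 = (-905 + 1/(-4012)) - 2585 = (-905 - 1/4012) - 2585 = -3630861/4012 - 2585 = -14001881/4012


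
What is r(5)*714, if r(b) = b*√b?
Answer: 3570*√5 ≈ 7982.8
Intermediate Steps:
r(b) = b^(3/2)
r(5)*714 = 5^(3/2)*714 = (5*√5)*714 = 3570*√5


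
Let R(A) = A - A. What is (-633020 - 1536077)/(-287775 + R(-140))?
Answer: 2169097/287775 ≈ 7.5375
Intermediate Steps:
R(A) = 0
(-633020 - 1536077)/(-287775 + R(-140)) = (-633020 - 1536077)/(-287775 + 0) = -2169097/(-287775) = -2169097*(-1/287775) = 2169097/287775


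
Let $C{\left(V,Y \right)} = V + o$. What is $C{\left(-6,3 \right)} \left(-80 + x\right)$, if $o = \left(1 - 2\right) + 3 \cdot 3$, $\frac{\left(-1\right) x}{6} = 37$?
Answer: $-604$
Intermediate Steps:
$x = -222$ ($x = \left(-6\right) 37 = -222$)
$o = 8$ ($o = -1 + 9 = 8$)
$C{\left(V,Y \right)} = 8 + V$ ($C{\left(V,Y \right)} = V + 8 = 8 + V$)
$C{\left(-6,3 \right)} \left(-80 + x\right) = \left(8 - 6\right) \left(-80 - 222\right) = 2 \left(-302\right) = -604$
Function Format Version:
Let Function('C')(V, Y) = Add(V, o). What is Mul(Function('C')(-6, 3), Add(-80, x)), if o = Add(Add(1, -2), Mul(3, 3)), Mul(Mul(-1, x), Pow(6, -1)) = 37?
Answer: -604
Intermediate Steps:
x = -222 (x = Mul(-6, 37) = -222)
o = 8 (o = Add(-1, 9) = 8)
Function('C')(V, Y) = Add(8, V) (Function('C')(V, Y) = Add(V, 8) = Add(8, V))
Mul(Function('C')(-6, 3), Add(-80, x)) = Mul(Add(8, -6), Add(-80, -222)) = Mul(2, -302) = -604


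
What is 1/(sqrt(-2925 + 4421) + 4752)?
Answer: 54/256591 - sqrt(374)/11290004 ≈ 0.00020874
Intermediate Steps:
1/(sqrt(-2925 + 4421) + 4752) = 1/(sqrt(1496) + 4752) = 1/(2*sqrt(374) + 4752) = 1/(4752 + 2*sqrt(374))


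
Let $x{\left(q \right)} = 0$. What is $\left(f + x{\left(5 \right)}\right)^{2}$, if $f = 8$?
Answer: $64$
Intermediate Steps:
$\left(f + x{\left(5 \right)}\right)^{2} = \left(8 + 0\right)^{2} = 8^{2} = 64$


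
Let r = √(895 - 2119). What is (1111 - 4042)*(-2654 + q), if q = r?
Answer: 7778874 - 17586*I*√34 ≈ 7.7789e+6 - 1.0254e+5*I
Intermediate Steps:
r = 6*I*√34 (r = √(-1224) = 6*I*√34 ≈ 34.986*I)
q = 6*I*√34 ≈ 34.986*I
(1111 - 4042)*(-2654 + q) = (1111 - 4042)*(-2654 + 6*I*√34) = -2931*(-2654 + 6*I*√34) = 7778874 - 17586*I*√34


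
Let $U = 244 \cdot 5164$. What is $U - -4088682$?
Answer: $5348698$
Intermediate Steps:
$U = 1260016$
$U - -4088682 = 1260016 - -4088682 = 1260016 + 4088682 = 5348698$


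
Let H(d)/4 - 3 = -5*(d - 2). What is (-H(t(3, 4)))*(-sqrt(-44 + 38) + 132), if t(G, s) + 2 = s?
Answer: -1584 + 12*I*sqrt(6) ≈ -1584.0 + 29.394*I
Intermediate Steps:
t(G, s) = -2 + s
H(d) = 52 - 20*d (H(d) = 12 + 4*(-5*(d - 2)) = 12 + 4*(-5*(-2 + d)) = 12 + 4*(10 - 5*d) = 12 + (40 - 20*d) = 52 - 20*d)
(-H(t(3, 4)))*(-sqrt(-44 + 38) + 132) = (-(52 - 20*(-2 + 4)))*(-sqrt(-44 + 38) + 132) = (-(52 - 20*2))*(-sqrt(-6) + 132) = (-(52 - 40))*(-I*sqrt(6) + 132) = (-1*12)*(-I*sqrt(6) + 132) = -12*(132 - I*sqrt(6)) = -1584 + 12*I*sqrt(6)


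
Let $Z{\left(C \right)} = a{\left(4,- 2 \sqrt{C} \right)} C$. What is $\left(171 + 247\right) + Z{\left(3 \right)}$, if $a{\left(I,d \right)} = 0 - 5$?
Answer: $403$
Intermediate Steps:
$a{\left(I,d \right)} = -5$
$Z{\left(C \right)} = - 5 C$
$\left(171 + 247\right) + Z{\left(3 \right)} = \left(171 + 247\right) - 15 = 418 - 15 = 403$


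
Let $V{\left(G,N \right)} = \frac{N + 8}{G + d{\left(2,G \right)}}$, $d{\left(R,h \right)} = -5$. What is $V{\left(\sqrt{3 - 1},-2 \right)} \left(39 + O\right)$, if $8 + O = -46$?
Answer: $\frac{450}{23} + \frac{90 \sqrt{2}}{23} \approx 25.099$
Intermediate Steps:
$O = -54$ ($O = -8 - 46 = -54$)
$V{\left(G,N \right)} = \frac{8 + N}{-5 + G}$ ($V{\left(G,N \right)} = \frac{N + 8}{G - 5} = \frac{8 + N}{-5 + G}$)
$V{\left(\sqrt{3 - 1},-2 \right)} \left(39 + O\right) = \frac{8 - 2}{-5 + \sqrt{3 - 1}} \left(39 - 54\right) = \frac{1}{-5 + \sqrt{2}} \cdot 6 \left(-15\right) = \frac{6}{-5 + \sqrt{2}} \left(-15\right) = - \frac{90}{-5 + \sqrt{2}}$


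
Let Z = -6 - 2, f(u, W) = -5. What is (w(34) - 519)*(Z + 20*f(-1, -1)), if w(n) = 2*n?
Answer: 48708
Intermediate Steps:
Z = -8
(w(34) - 519)*(Z + 20*f(-1, -1)) = (2*34 - 519)*(-8 + 20*(-5)) = (68 - 519)*(-8 - 100) = -451*(-108) = 48708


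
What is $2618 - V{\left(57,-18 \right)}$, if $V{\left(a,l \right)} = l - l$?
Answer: $2618$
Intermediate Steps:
$V{\left(a,l \right)} = 0$
$2618 - V{\left(57,-18 \right)} = 2618 - 0 = 2618 + 0 = 2618$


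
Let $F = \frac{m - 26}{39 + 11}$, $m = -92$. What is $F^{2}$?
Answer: $\frac{3481}{625} \approx 5.5696$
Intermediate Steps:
$F = - \frac{59}{25}$ ($F = \frac{-92 - 26}{39 + 11} = - \frac{118}{50} = \left(-118\right) \frac{1}{50} = - \frac{59}{25} \approx -2.36$)
$F^{2} = \left(- \frac{59}{25}\right)^{2} = \frac{3481}{625}$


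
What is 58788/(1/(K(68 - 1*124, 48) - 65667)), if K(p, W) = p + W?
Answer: -3860901900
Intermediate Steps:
K(p, W) = W + p
58788/(1/(K(68 - 1*124, 48) - 65667)) = 58788/(1/((48 + (68 - 1*124)) - 65667)) = 58788/(1/((48 + (68 - 124)) - 65667)) = 58788/(1/((48 - 56) - 65667)) = 58788/(1/(-8 - 65667)) = 58788/(1/(-65675)) = 58788/(-1/65675) = 58788*(-65675) = -3860901900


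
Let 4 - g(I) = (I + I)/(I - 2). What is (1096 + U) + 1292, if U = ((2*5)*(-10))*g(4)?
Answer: 2388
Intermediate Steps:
g(I) = 4 - 2*I/(-2 + I) (g(I) = 4 - (I + I)/(I - 2) = 4 - 2*I/(-2 + I))
U = 0 (U = ((2*5)*(-10))*(2*(-4 + 4)/(-2 + 4)) = (10*(-10))*(2*0/2) = -200*0/2 = -100*0 = 0)
(1096 + U) + 1292 = (1096 + 0) + 1292 = 1096 + 1292 = 2388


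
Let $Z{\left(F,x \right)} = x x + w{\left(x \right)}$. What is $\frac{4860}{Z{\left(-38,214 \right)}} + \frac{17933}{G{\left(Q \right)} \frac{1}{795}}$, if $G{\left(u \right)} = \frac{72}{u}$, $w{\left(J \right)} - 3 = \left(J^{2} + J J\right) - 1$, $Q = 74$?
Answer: $\frac{2415770485867}{164868} \approx 1.4653 \cdot 10^{7}$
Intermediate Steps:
$w{\left(J \right)} = 2 + 2 J^{2}$ ($w{\left(J \right)} = 3 - \left(1 - J^{2} - J J\right) = 3 + \left(\left(J^{2} + J^{2}\right) - 1\right) = 3 + \left(2 J^{2} - 1\right) = 3 + \left(-1 + 2 J^{2}\right) = 2 + 2 J^{2}$)
$Z{\left(F,x \right)} = 2 + 3 x^{2}$ ($Z{\left(F,x \right)} = x x + \left(2 + 2 x^{2}\right) = x^{2} + \left(2 + 2 x^{2}\right) = 2 + 3 x^{2}$)
$\frac{4860}{Z{\left(-38,214 \right)}} + \frac{17933}{G{\left(Q \right)} \frac{1}{795}} = \frac{4860}{2 + 3 \cdot 214^{2}} + \frac{17933}{\frac{72}{74} \cdot \frac{1}{795}} = \frac{4860}{2 + 3 \cdot 45796} + \frac{17933}{72 \cdot \frac{1}{74} \cdot \frac{1}{795}} = \frac{4860}{2 + 137388} + \frac{17933}{\frac{36}{37} \cdot \frac{1}{795}} = \frac{4860}{137390} + \frac{17933}{\frac{12}{9805}} = 4860 \cdot \frac{1}{137390} + 17933 \cdot \frac{9805}{12} = \frac{486}{13739} + \frac{175833065}{12} = \frac{2415770485867}{164868}$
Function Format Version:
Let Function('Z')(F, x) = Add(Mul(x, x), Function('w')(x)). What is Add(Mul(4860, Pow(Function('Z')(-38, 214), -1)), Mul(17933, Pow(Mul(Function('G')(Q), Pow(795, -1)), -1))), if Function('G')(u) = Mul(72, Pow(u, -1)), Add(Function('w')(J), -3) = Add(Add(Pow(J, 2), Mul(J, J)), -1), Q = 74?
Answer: Rational(2415770485867, 164868) ≈ 1.4653e+7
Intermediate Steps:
Function('w')(J) = Add(2, Mul(2, Pow(J, 2))) (Function('w')(J) = Add(3, Add(Add(Pow(J, 2), Mul(J, J)), -1)) = Add(3, Add(Add(Pow(J, 2), Pow(J, 2)), -1)) = Add(3, Add(Mul(2, Pow(J, 2)), -1)) = Add(3, Add(-1, Mul(2, Pow(J, 2)))) = Add(2, Mul(2, Pow(J, 2))))
Function('Z')(F, x) = Add(2, Mul(3, Pow(x, 2))) (Function('Z')(F, x) = Add(Mul(x, x), Add(2, Mul(2, Pow(x, 2)))) = Add(Pow(x, 2), Add(2, Mul(2, Pow(x, 2)))) = Add(2, Mul(3, Pow(x, 2))))
Add(Mul(4860, Pow(Function('Z')(-38, 214), -1)), Mul(17933, Pow(Mul(Function('G')(Q), Pow(795, -1)), -1))) = Add(Mul(4860, Pow(Add(2, Mul(3, Pow(214, 2))), -1)), Mul(17933, Pow(Mul(Mul(72, Pow(74, -1)), Pow(795, -1)), -1))) = Add(Mul(4860, Pow(Add(2, Mul(3, 45796)), -1)), Mul(17933, Pow(Mul(Mul(72, Rational(1, 74)), Rational(1, 795)), -1))) = Add(Mul(4860, Pow(Add(2, 137388), -1)), Mul(17933, Pow(Mul(Rational(36, 37), Rational(1, 795)), -1))) = Add(Mul(4860, Pow(137390, -1)), Mul(17933, Pow(Rational(12, 9805), -1))) = Add(Mul(4860, Rational(1, 137390)), Mul(17933, Rational(9805, 12))) = Add(Rational(486, 13739), Rational(175833065, 12)) = Rational(2415770485867, 164868)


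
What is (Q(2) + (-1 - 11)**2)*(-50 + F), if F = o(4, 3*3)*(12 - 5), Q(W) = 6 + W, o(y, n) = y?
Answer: -3344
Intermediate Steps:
F = 28 (F = 4*(12 - 5) = 4*7 = 28)
(Q(2) + (-1 - 11)**2)*(-50 + F) = ((6 + 2) + (-1 - 11)**2)*(-50 + 28) = (8 + (-12)**2)*(-22) = (8 + 144)*(-22) = 152*(-22) = -3344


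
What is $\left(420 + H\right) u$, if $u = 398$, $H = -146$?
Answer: $109052$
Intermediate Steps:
$\left(420 + H\right) u = \left(420 - 146\right) 398 = 274 \cdot 398 = 109052$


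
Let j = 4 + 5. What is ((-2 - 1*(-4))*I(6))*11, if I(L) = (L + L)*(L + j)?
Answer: 3960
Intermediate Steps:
j = 9
I(L) = 2*L*(9 + L) (I(L) = (L + L)*(L + 9) = (2*L)*(9 + L) = 2*L*(9 + L))
((-2 - 1*(-4))*I(6))*11 = ((-2 - 1*(-4))*(2*6*(9 + 6)))*11 = ((-2 + 4)*(2*6*15))*11 = (2*180)*11 = 360*11 = 3960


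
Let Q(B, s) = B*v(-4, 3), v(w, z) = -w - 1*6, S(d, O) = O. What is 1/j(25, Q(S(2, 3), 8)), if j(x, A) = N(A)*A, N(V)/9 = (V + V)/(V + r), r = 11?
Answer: 5/648 ≈ 0.0077161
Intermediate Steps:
v(w, z) = -6 - w (v(w, z) = -w - 6 = -6 - w)
N(V) = 18*V/(11 + V) (N(V) = 9*((V + V)/(V + 11)) = 9*((2*V)/(11 + V)) = 9*(2*V/(11 + V)) = 18*V/(11 + V))
Q(B, s) = -2*B (Q(B, s) = B*(-6 - 1*(-4)) = B*(-6 + 4) = B*(-2) = -2*B)
j(x, A) = 18*A**2/(11 + A) (j(x, A) = (18*A/(11 + A))*A = 18*A**2/(11 + A))
1/j(25, Q(S(2, 3), 8)) = 1/(18*(-2*3)**2/(11 - 2*3)) = 1/(18*(-6)**2/(11 - 6)) = 1/(18*36/5) = 1/(18*36*(1/5)) = 1/(648/5) = 5/648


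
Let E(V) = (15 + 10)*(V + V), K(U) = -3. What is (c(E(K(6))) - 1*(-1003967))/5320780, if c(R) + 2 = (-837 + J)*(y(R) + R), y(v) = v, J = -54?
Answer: 254253/1064156 ≈ 0.23892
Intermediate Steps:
E(V) = 50*V (E(V) = 25*(2*V) = 50*V)
c(R) = -2 - 1782*R (c(R) = -2 + (-837 - 54)*(R + R) = -2 - 1782*R)
(c(E(K(6))) - 1*(-1003967))/5320780 = ((-2 - 89100*(-3)) - 1*(-1003967))/5320780 = ((-2 - 1782*(-150)) + 1003967)*(1/5320780) = ((-2 + 267300) + 1003967)*(1/5320780) = (267298 + 1003967)*(1/5320780) = 1271265*(1/5320780) = 254253/1064156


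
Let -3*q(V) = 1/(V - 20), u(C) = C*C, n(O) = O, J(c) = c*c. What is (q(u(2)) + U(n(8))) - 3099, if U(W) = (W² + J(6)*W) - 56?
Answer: -134543/48 ≈ -2803.0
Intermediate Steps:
J(c) = c²
u(C) = C²
q(V) = -1/(3*(-20 + V)) (q(V) = -1/(3*(V - 20)) = -1/(3*(-20 + V)))
U(W) = -56 + W² + 36*W (U(W) = (W² + 6²*W) - 56 = (W² + 36*W) - 56 = -56 + W² + 36*W)
(q(u(2)) + U(n(8))) - 3099 = (-1/(-60 + 3*2²) + (-56 + 8² + 36*8)) - 3099 = (-1/(-60 + 3*4) + (-56 + 64 + 288)) - 3099 = (-1/(-60 + 12) + 296) - 3099 = (-1/(-48) + 296) - 3099 = (-1*(-1/48) + 296) - 3099 = (1/48 + 296) - 3099 = 14209/48 - 3099 = -134543/48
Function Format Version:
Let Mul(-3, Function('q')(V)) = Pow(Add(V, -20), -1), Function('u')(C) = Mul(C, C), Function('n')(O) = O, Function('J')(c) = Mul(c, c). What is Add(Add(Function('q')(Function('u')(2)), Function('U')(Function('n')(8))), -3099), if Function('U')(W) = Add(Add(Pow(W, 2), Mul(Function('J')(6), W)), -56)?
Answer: Rational(-134543, 48) ≈ -2803.0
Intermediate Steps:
Function('J')(c) = Pow(c, 2)
Function('u')(C) = Pow(C, 2)
Function('q')(V) = Mul(Rational(-1, 3), Pow(Add(-20, V), -1)) (Function('q')(V) = Mul(Rational(-1, 3), Pow(Add(V, -20), -1)) = Mul(Rational(-1, 3), Pow(Add(-20, V), -1)))
Function('U')(W) = Add(-56, Pow(W, 2), Mul(36, W)) (Function('U')(W) = Add(Add(Pow(W, 2), Mul(Pow(6, 2), W)), -56) = Add(Add(Pow(W, 2), Mul(36, W)), -56) = Add(-56, Pow(W, 2), Mul(36, W)))
Add(Add(Function('q')(Function('u')(2)), Function('U')(Function('n')(8))), -3099) = Add(Add(Mul(-1, Pow(Add(-60, Mul(3, Pow(2, 2))), -1)), Add(-56, Pow(8, 2), Mul(36, 8))), -3099) = Add(Add(Mul(-1, Pow(Add(-60, Mul(3, 4)), -1)), Add(-56, 64, 288)), -3099) = Add(Add(Mul(-1, Pow(Add(-60, 12), -1)), 296), -3099) = Add(Add(Mul(-1, Pow(-48, -1)), 296), -3099) = Add(Add(Mul(-1, Rational(-1, 48)), 296), -3099) = Add(Add(Rational(1, 48), 296), -3099) = Add(Rational(14209, 48), -3099) = Rational(-134543, 48)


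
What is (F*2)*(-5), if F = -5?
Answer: 50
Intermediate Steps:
(F*2)*(-5) = -5*2*(-5) = -10*(-5) = 50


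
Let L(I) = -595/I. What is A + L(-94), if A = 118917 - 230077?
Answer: -10448445/94 ≈ -1.1115e+5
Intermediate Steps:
A = -111160
A + L(-94) = -111160 - 595/(-94) = -111160 - 595*(-1/94) = -111160 + 595/94 = -10448445/94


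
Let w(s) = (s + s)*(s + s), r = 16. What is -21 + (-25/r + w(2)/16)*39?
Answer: -687/16 ≈ -42.938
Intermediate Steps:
w(s) = 4*s² (w(s) = (2*s)*(2*s) = 4*s²)
-21 + (-25/r + w(2)/16)*39 = -21 + (-25/16 + (4*2²)/16)*39 = -21 + (-25*1/16 + (4*4)*(1/16))*39 = -21 + (-25/16 + 16*(1/16))*39 = -21 + (-25/16 + 1)*39 = -21 - 9/16*39 = -21 - 351/16 = -687/16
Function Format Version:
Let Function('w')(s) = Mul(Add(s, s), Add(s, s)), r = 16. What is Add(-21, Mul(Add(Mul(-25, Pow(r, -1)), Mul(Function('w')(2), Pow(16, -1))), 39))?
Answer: Rational(-687, 16) ≈ -42.938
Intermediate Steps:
Function('w')(s) = Mul(4, Pow(s, 2)) (Function('w')(s) = Mul(Mul(2, s), Mul(2, s)) = Mul(4, Pow(s, 2)))
Add(-21, Mul(Add(Mul(-25, Pow(r, -1)), Mul(Function('w')(2), Pow(16, -1))), 39)) = Add(-21, Mul(Add(Mul(-25, Pow(16, -1)), Mul(Mul(4, Pow(2, 2)), Pow(16, -1))), 39)) = Add(-21, Mul(Add(Mul(-25, Rational(1, 16)), Mul(Mul(4, 4), Rational(1, 16))), 39)) = Add(-21, Mul(Add(Rational(-25, 16), Mul(16, Rational(1, 16))), 39)) = Add(-21, Mul(Add(Rational(-25, 16), 1), 39)) = Add(-21, Mul(Rational(-9, 16), 39)) = Add(-21, Rational(-351, 16)) = Rational(-687, 16)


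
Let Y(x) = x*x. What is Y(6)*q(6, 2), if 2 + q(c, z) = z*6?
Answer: 360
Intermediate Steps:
q(c, z) = -2 + 6*z (q(c, z) = -2 + z*6 = -2 + 6*z)
Y(x) = x²
Y(6)*q(6, 2) = 6²*(-2 + 6*2) = 36*(-2 + 12) = 36*10 = 360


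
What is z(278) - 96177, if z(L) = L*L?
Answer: -18893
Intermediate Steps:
z(L) = L²
z(278) - 96177 = 278² - 96177 = 77284 - 96177 = -18893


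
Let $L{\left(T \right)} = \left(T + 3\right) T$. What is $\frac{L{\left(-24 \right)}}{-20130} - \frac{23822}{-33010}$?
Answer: $\frac{7714997}{11074855} \approx 0.69662$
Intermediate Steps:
$L{\left(T \right)} = T \left(3 + T\right)$ ($L{\left(T \right)} = \left(3 + T\right) T = T \left(3 + T\right)$)
$\frac{L{\left(-24 \right)}}{-20130} - \frac{23822}{-33010} = \frac{\left(-24\right) \left(3 - 24\right)}{-20130} - \frac{23822}{-33010} = \left(-24\right) \left(-21\right) \left(- \frac{1}{20130}\right) - - \frac{11911}{16505} = 504 \left(- \frac{1}{20130}\right) + \frac{11911}{16505} = - \frac{84}{3355} + \frac{11911}{16505} = \frac{7714997}{11074855}$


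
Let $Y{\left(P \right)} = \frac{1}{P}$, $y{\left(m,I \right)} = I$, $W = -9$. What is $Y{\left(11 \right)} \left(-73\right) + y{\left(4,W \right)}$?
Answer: $- \frac{172}{11} \approx -15.636$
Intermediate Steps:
$Y{\left(11 \right)} \left(-73\right) + y{\left(4,W \right)} = \frac{1}{11} \left(-73\right) - 9 = - \frac{73}{11} - 9 = - \frac{172}{11}$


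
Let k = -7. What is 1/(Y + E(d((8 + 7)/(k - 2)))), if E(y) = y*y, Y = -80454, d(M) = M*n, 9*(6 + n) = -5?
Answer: -729/58563941 ≈ -1.2448e-5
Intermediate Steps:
n = -59/9 (n = -6 + (1/9)*(-5) = -6 - 5/9 = -59/9 ≈ -6.5556)
d(M) = -59*M/9 (d(M) = M*(-59/9) = -59*M/9)
E(y) = y**2
1/(Y + E(d((8 + 7)/(k - 2)))) = 1/(-80454 + (-59*(8 + 7)/(9*(-7 - 2)))**2) = 1/(-80454 + (-295/(3*(-9)))**2) = 1/(-80454 + (-295*(-1)/(3*9))**2) = 1/(-80454 + (-59/9*(-5/3))**2) = 1/(-80454 + (295/27)**2) = 1/(-80454 + 87025/729) = 1/(-58563941/729) = -729/58563941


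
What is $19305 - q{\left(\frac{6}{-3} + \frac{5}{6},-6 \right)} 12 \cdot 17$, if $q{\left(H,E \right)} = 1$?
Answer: $19101$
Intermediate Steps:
$19305 - q{\left(\frac{6}{-3} + \frac{5}{6},-6 \right)} 12 \cdot 17 = 19305 - 1 \cdot 12 \cdot 17 = 19305 - 12 \cdot 17 = 19305 - 204 = 19101$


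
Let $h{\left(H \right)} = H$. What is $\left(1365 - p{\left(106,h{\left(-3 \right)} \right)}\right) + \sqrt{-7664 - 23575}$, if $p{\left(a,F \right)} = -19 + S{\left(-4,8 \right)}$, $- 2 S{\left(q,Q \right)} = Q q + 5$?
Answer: $\frac{2741}{2} + 3 i \sqrt{3471} \approx 1370.5 + 176.75 i$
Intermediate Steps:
$S{\left(q,Q \right)} = - \frac{5}{2} - \frac{Q q}{2}$ ($S{\left(q,Q \right)} = - \frac{Q q + 5}{2} = - \frac{5 + Q q}{2} = - \frac{5}{2} - \frac{Q q}{2}$)
$p{\left(a,F \right)} = - \frac{11}{2}$ ($p{\left(a,F \right)} = -19 - \left(\frac{5}{2} + 4 \left(-4\right)\right) = -19 + \left(- \frac{5}{2} + 16\right) = -19 + \frac{27}{2} = - \frac{11}{2}$)
$\left(1365 - p{\left(106,h{\left(-3 \right)} \right)}\right) + \sqrt{-7664 - 23575} = \left(1365 - - \frac{11}{2}\right) + \sqrt{-7664 - 23575} = \left(1365 + \frac{11}{2}\right) + \sqrt{-31239} = \frac{2741}{2} + 3 i \sqrt{3471}$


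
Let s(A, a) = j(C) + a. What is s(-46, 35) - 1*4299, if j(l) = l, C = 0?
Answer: -4264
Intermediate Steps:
s(A, a) = a (s(A, a) = 0 + a = a)
s(-46, 35) - 1*4299 = 35 - 1*4299 = 35 - 4299 = -4264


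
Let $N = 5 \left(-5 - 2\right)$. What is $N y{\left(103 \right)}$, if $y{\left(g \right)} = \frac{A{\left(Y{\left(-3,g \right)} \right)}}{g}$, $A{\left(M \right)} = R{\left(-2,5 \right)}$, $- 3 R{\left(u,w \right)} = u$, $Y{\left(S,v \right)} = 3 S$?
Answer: $- \frac{70}{309} \approx -0.22654$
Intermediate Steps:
$R{\left(u,w \right)} = - \frac{u}{3}$
$A{\left(M \right)} = \frac{2}{3}$ ($A{\left(M \right)} = \left(- \frac{1}{3}\right) \left(-2\right) = \frac{2}{3}$)
$y{\left(g \right)} = \frac{2}{3 g}$
$N = -35$ ($N = 5 \left(-7\right) = -35$)
$N y{\left(103 \right)} = - 35 \frac{2}{3 \cdot 103} = - 35 \cdot \frac{2}{3} \cdot \frac{1}{103} = \left(-35\right) \frac{2}{309} = - \frac{70}{309}$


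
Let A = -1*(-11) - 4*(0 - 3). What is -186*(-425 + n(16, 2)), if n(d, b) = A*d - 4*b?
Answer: 12090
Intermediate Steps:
A = 23 (A = 11 - 4*(-3) = 11 - 1*(-12) = 11 + 12 = 23)
n(d, b) = -4*b + 23*d (n(d, b) = 23*d - 4*b = -4*b + 23*d)
-186*(-425 + n(16, 2)) = -186*(-425 + (-4*2 + 23*16)) = -186*(-425 + (-8 + 368)) = -186*(-425 + 360) = -186*(-65) = 12090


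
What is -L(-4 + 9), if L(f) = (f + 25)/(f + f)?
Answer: -3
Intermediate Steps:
L(f) = (25 + f)/(2*f) (L(f) = (25 + f)/((2*f)) = (25 + f)*(1/(2*f)) = (25 + f)/(2*f))
-L(-4 + 9) = -(25 + (-4 + 9))/(2*(-4 + 9)) = -(25 + 5)/(2*5) = -30/(2*5) = -1*3 = -3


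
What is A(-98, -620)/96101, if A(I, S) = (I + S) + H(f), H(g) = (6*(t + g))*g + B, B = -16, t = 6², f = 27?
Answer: 9472/96101 ≈ 0.098563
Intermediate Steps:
t = 36
H(g) = -16 + g*(216 + 6*g) (H(g) = (6*(36 + g))*g - 16 = (216 + 6*g)*g - 16 = g*(216 + 6*g) - 16 = -16 + g*(216 + 6*g))
A(I, S) = 10190 + I + S (A(I, S) = (I + S) + (-16 + 6*27² + 216*27) = (I + S) + (-16 + 6*729 + 5832) = (I + S) + (-16 + 4374 + 5832) = (I + S) + 10190 = 10190 + I + S)
A(-98, -620)/96101 = (10190 - 98 - 620)/96101 = 9472*(1/96101) = 9472/96101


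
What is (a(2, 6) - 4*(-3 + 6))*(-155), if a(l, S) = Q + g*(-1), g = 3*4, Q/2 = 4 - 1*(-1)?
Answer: 2170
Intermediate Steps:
Q = 10 (Q = 2*(4 - 1*(-1)) = 2*(4 + 1) = 2*5 = 10)
g = 12
a(l, S) = -2 (a(l, S) = 10 + 12*(-1) = 10 - 12 = -2)
(a(2, 6) - 4*(-3 + 6))*(-155) = (-2 - 4*(-3 + 6))*(-155) = (-2 - 4*3)*(-155) = (-2 - 12)*(-155) = -14*(-155) = 2170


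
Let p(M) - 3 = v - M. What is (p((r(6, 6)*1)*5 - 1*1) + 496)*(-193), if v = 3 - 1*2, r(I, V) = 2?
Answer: -94763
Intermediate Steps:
v = 1 (v = 3 - 2 = 1)
p(M) = 4 - M (p(M) = 3 + (1 - M) = 4 - M)
(p((r(6, 6)*1)*5 - 1*1) + 496)*(-193) = ((4 - ((2*1)*5 - 1*1)) + 496)*(-193) = ((4 - (2*5 - 1)) + 496)*(-193) = ((4 - (10 - 1)) + 496)*(-193) = ((4 - 1*9) + 496)*(-193) = ((4 - 9) + 496)*(-193) = (-5 + 496)*(-193) = 491*(-193) = -94763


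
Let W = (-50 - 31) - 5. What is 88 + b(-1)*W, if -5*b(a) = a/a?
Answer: 526/5 ≈ 105.20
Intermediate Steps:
b(a) = -⅕ (b(a) = -a/(5*a) = -⅕*1 = -⅕)
W = -86 (W = -81 - 5 = -86)
88 + b(-1)*W = 88 - ⅕*(-86) = 88 + 86/5 = 526/5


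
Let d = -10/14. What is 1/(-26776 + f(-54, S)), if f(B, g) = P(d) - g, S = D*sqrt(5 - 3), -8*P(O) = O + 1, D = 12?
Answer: -20992412/562093347649 + 9408*sqrt(2)/562093347649 ≈ -3.7323e-5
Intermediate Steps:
d = -5/7 (d = -10*1/14 = -5/7 ≈ -0.71429)
P(O) = -1/8 - O/8 (P(O) = -(O + 1)/8 = -(1 + O)/8 = -1/8 - O/8)
S = 12*sqrt(2) (S = 12*sqrt(5 - 3) = 12*sqrt(2) ≈ 16.971)
f(B, g) = -1/28 - g (f(B, g) = (-1/8 - 1/8*(-5/7)) - g = (-1/8 + 5/56) - g = -1/28 - g)
1/(-26776 + f(-54, S)) = 1/(-26776 + (-1/28 - 12*sqrt(2))) = 1/(-749729/28 - 12*sqrt(2))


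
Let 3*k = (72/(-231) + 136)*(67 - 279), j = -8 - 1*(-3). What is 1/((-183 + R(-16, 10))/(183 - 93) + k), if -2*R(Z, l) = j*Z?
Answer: -6930/66466451 ≈ -0.00010426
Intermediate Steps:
j = -5 (j = -8 + 3 = -5)
R(Z, l) = 5*Z/2 (R(Z, l) = -(-5)*Z/2 = 5*Z/2)
k = -2214976/231 (k = ((72/(-231) + 136)*(67 - 279))/3 = ((72*(-1/231) + 136)*(-212))/3 = ((-24/77 + 136)*(-212))/3 = ((10448/77)*(-212))/3 = (⅓)*(-2214976/77) = -2214976/231 ≈ -9588.6)
1/((-183 + R(-16, 10))/(183 - 93) + k) = 1/((-183 + (5/2)*(-16))/(183 - 93) - 2214976/231) = 1/((-183 - 40)/90 - 2214976/231) = 1/(-223*1/90 - 2214976/231) = 1/(-223/90 - 2214976/231) = 1/(-66466451/6930) = -6930/66466451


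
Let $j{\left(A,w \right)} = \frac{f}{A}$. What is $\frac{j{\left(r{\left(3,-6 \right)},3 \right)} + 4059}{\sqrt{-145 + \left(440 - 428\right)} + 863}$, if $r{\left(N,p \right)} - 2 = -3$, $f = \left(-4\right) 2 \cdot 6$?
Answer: $\frac{3544341}{744902} - \frac{4107 i \sqrt{133}}{744902} \approx 4.7581 - 0.063585 i$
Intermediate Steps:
$f = -48$ ($f = \left(-8\right) 6 = -48$)
$r{\left(N,p \right)} = -1$ ($r{\left(N,p \right)} = 2 - 3 = -1$)
$j{\left(A,w \right)} = - \frac{48}{A}$
$\frac{j{\left(r{\left(3,-6 \right)},3 \right)} + 4059}{\sqrt{-145 + \left(440 - 428\right)} + 863} = \frac{- \frac{48}{-1} + 4059}{\sqrt{-145 + \left(440 - 428\right)} + 863} = \frac{\left(-48\right) \left(-1\right) + 4059}{\sqrt{-145 + \left(440 - 428\right)} + 863} = \frac{48 + 4059}{\sqrt{-145 + 12} + 863} = \frac{4107}{\sqrt{-133} + 863} = \frac{4107}{i \sqrt{133} + 863} = \frac{4107}{863 + i \sqrt{133}}$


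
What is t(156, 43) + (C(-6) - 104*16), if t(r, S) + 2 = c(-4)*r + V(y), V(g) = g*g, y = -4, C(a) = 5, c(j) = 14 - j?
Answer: 1163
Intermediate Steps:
V(g) = g**2
t(r, S) = 14 + 18*r (t(r, S) = -2 + ((14 - 1*(-4))*r + (-4)**2) = -2 + ((14 + 4)*r + 16) = -2 + (18*r + 16) = -2 + (16 + 18*r) = 14 + 18*r)
t(156, 43) + (C(-6) - 104*16) = (14 + 18*156) + (5 - 104*16) = (14 + 2808) + (5 - 1664) = 2822 - 1659 = 1163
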